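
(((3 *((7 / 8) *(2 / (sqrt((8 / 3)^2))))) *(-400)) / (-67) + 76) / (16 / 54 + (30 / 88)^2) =307333224 / 1444721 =212.73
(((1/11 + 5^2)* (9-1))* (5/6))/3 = 1840/33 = 55.76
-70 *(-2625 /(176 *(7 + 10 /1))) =91875 /1496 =61.41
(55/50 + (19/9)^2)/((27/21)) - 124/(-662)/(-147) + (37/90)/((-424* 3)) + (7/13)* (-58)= -17538048525617/651719643120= -26.91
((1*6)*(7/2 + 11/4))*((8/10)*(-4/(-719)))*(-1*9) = -1080/719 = -1.50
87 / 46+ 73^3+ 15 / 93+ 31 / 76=21080186525 / 54188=389019.46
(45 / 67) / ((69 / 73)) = 1095 / 1541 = 0.71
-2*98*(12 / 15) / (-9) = 784 / 45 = 17.42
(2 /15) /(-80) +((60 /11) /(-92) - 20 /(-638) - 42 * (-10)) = 1848793663 /4402200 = 419.97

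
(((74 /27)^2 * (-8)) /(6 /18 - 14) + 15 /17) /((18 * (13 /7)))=6259267 /39632814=0.16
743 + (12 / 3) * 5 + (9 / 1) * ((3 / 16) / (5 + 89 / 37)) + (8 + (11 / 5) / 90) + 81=840661687 / 986400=852.25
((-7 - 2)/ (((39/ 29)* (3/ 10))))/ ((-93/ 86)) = 24940/ 1209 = 20.63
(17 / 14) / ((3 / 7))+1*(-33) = -181 / 6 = -30.17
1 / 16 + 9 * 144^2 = 2985985 / 16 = 186624.06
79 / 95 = 0.83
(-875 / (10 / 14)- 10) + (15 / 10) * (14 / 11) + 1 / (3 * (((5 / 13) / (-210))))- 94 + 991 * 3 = 16103 / 11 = 1463.91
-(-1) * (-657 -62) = -719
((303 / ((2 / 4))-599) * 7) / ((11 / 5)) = 245 / 11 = 22.27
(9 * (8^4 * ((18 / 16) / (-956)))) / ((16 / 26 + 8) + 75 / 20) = -539136 / 153677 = -3.51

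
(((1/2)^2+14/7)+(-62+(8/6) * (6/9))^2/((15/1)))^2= 59627290969/944784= 63112.09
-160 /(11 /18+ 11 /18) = -1440 /11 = -130.91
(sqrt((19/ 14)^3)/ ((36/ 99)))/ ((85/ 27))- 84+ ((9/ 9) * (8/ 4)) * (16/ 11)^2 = -9652/ 121+ 5643 * sqrt(266)/ 66640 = -78.39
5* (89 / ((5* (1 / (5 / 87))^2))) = 2225 / 7569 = 0.29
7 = 7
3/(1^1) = 3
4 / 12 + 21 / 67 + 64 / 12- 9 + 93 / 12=3803 / 804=4.73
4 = 4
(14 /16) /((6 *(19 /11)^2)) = 847 /17328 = 0.05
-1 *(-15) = 15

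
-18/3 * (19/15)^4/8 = -130321/67500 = -1.93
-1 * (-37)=37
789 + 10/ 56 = 22097/ 28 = 789.18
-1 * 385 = -385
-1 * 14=-14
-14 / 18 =-7 / 9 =-0.78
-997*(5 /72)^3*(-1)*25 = 3115625 /373248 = 8.35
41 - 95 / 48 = 1873 / 48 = 39.02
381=381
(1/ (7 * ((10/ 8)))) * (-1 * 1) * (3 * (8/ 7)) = -96/ 245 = -0.39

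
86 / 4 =43 / 2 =21.50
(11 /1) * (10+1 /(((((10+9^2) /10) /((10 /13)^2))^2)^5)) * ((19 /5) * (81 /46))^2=19281947416498128746972806331170907092864784423931 /3915043946422158064339696509950689923115223290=4925.09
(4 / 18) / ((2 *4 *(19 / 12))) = 1 / 57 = 0.02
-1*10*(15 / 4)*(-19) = 1425 / 2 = 712.50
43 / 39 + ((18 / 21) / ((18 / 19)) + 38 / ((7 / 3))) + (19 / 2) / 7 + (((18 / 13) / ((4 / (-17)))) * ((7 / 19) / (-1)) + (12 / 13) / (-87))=3280363 / 150423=21.81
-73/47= -1.55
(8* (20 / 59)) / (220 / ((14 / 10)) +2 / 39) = 0.02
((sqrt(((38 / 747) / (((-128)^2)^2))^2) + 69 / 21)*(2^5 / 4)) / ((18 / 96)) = 2305994784901 / 16449011712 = 140.19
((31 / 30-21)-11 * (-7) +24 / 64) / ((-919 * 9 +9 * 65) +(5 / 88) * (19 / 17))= -1288243 / 172472415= -0.01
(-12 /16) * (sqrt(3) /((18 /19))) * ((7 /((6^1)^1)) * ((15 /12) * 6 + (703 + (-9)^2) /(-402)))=-296723 * sqrt(3) /57888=-8.88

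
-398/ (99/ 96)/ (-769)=12736/ 25377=0.50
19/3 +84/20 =158/15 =10.53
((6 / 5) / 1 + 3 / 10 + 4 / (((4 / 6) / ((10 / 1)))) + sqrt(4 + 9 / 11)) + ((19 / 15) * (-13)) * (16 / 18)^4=sqrt(583) / 11 + 10081621 / 196830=53.41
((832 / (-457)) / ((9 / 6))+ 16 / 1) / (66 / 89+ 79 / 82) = 8.67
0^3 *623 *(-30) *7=0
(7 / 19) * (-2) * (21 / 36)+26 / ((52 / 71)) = 1999 / 57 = 35.07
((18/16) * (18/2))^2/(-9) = -729/64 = -11.39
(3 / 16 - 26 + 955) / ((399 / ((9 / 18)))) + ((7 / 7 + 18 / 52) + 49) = 8549927 / 165984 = 51.51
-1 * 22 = -22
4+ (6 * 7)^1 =46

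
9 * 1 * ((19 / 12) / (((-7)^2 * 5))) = 57 / 980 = 0.06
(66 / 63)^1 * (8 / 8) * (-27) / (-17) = 198 / 119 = 1.66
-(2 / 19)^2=-4 / 361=-0.01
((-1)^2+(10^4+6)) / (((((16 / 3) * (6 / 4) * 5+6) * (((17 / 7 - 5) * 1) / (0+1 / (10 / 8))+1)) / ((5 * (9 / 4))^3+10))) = -6428046485 / 45632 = -140867.08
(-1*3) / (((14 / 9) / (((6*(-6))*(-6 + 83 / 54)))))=-2169 / 7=-309.86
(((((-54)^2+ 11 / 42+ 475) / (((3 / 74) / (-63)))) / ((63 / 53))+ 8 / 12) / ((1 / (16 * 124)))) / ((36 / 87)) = -4017610445264 / 189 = -21257198123.09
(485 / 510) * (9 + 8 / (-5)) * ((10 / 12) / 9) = 3589 / 5508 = 0.65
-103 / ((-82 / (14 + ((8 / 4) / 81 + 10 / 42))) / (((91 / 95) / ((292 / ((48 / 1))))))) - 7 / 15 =3614873 / 1535409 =2.35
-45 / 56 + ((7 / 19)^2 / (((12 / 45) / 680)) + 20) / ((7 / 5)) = 5270555 / 20216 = 260.71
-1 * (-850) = 850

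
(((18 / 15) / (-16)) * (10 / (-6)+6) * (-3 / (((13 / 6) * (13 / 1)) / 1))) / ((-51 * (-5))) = 3 / 22100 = 0.00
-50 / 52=-0.96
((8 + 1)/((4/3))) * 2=27/2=13.50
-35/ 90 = -7/ 18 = -0.39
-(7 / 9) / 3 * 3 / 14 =-1 / 18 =-0.06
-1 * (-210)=210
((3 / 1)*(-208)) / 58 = -312 / 29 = -10.76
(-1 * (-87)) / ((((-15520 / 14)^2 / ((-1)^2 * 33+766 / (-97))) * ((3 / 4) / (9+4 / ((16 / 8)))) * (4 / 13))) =98959861 / 1168221440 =0.08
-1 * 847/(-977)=847/977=0.87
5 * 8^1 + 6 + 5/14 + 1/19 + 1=12611/266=47.41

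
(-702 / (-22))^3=43243551 / 1331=32489.52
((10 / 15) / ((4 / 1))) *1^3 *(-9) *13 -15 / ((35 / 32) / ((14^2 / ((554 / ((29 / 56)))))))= -12195 / 554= -22.01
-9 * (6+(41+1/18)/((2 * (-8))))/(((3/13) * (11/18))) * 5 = -192855/176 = -1095.77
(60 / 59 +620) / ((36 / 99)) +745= 2452.80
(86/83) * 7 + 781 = 65425/83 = 788.25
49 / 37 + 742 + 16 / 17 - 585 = 100178 / 629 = 159.27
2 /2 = 1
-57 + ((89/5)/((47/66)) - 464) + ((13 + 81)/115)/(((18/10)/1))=-495.55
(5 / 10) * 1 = 1 / 2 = 0.50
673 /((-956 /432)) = -72684 /239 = -304.12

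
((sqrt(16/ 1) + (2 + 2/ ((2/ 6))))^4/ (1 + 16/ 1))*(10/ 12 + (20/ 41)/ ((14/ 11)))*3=21720960/ 4879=4451.93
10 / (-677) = -10 / 677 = -0.01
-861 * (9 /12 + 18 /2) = -33579 /4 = -8394.75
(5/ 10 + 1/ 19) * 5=105/ 38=2.76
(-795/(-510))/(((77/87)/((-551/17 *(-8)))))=10162644/22253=456.69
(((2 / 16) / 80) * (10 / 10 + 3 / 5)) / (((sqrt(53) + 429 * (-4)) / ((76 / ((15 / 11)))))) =-29887 / 368075375 - 209 * sqrt(53) / 4416904500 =-0.00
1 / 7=0.14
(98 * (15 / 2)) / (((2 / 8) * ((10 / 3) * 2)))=441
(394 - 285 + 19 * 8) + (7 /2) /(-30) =15653 /60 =260.88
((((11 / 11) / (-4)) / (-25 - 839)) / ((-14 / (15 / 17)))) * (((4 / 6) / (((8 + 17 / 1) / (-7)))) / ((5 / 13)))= 13 / 1468800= 0.00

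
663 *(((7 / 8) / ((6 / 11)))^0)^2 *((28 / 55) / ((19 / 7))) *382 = 49640136 / 1045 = 47502.52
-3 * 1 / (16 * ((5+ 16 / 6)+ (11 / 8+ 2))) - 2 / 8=-283 / 1060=-0.27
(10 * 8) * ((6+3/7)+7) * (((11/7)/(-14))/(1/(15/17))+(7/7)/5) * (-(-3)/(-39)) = -8.34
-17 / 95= -0.18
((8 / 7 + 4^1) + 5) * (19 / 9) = 1349 / 63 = 21.41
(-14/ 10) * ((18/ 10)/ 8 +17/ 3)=-4949/ 600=-8.25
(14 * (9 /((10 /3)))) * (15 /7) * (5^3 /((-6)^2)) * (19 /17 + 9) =48375 /17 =2845.59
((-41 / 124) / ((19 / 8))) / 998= -41 / 293911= -0.00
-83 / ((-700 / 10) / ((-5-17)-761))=-64989 / 70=-928.41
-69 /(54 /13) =-16.61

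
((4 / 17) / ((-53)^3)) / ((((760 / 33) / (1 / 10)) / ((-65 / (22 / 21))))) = 819 / 1923490840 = 0.00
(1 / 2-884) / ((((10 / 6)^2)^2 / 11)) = -1574397 / 1250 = -1259.52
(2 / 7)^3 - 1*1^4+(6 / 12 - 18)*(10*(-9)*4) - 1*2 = 2159879 / 343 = 6297.02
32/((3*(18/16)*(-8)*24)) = -4/81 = -0.05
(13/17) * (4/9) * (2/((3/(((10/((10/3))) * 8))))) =832/153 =5.44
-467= -467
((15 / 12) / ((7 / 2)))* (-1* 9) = -45 / 14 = -3.21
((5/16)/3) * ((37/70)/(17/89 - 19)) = -0.00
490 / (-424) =-245 / 212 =-1.16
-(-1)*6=6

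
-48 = -48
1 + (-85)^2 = 7226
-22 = -22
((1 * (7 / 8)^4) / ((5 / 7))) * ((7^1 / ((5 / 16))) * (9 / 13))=1058841 / 83200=12.73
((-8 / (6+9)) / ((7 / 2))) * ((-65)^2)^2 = -57122000 / 21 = -2720095.24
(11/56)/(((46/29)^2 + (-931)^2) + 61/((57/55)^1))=527307/2326960396544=0.00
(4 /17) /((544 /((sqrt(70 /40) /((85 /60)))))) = 3 * sqrt(7) /19652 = 0.00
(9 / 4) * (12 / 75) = 9 / 25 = 0.36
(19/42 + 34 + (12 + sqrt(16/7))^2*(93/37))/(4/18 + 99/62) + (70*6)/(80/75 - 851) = 270.72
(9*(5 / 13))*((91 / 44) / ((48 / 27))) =2835 / 704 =4.03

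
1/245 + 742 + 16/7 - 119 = 153196/245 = 625.29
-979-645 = -1624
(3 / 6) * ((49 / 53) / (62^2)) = 49 / 407464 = 0.00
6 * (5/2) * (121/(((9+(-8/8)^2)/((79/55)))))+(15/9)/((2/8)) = 8021/30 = 267.37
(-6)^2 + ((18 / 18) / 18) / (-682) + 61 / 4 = 51.25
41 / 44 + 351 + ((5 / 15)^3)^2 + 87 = 14079221 / 32076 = 438.93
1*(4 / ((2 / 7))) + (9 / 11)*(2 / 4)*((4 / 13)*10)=2182 / 143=15.26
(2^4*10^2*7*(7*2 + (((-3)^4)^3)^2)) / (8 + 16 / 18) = 355861215983700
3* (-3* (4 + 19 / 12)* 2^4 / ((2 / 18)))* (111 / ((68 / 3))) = -35435.12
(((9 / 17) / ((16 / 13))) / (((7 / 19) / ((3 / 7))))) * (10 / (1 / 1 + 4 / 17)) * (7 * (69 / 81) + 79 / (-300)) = 3801083 / 164640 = 23.09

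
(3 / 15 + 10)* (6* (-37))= -11322 / 5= -2264.40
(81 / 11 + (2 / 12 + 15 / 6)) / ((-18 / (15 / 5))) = -331 / 198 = -1.67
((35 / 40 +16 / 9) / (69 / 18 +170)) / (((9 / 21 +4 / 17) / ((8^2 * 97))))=5039344 / 35313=142.71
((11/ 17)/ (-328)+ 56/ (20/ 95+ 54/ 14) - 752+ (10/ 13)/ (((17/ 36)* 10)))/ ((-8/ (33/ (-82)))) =-955159808691/ 25725701248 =-37.13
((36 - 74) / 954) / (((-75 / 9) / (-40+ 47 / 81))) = -60667 / 321975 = -0.19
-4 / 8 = -1 / 2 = -0.50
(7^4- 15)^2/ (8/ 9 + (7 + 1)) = 640462.05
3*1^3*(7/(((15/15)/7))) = 147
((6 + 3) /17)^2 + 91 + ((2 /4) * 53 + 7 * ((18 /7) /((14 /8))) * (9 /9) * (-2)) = 393307 /4046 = 97.21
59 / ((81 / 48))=34.96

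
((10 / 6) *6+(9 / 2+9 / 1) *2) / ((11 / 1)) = 37 / 11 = 3.36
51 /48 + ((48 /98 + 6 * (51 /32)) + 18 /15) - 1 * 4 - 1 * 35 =-52303 /1960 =-26.69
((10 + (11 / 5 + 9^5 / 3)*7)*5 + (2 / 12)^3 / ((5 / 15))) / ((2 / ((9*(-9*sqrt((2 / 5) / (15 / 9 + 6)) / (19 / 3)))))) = -267895647*sqrt(690) / 6992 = -1006442.07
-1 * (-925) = 925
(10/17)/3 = 10/51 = 0.20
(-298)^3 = -26463592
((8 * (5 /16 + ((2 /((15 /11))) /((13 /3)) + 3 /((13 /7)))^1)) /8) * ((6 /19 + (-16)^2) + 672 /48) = 756597 /1235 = 612.63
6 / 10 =0.60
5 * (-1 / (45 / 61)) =-61 / 9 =-6.78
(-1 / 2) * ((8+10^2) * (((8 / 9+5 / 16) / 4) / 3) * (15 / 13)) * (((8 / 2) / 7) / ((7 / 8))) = -2595 / 637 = -4.07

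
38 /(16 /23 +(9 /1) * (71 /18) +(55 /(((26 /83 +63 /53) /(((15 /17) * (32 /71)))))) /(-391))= 236974669684 /225490172745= 1.05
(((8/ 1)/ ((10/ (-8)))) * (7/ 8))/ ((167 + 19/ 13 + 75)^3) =-61516/ 158522585625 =-0.00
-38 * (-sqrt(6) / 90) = 19 * sqrt(6) / 45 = 1.03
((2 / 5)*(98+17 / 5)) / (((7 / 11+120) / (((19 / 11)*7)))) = 134862 / 33175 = 4.07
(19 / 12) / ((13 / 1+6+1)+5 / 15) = 19 / 244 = 0.08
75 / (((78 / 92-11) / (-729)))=2515050 / 467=5385.55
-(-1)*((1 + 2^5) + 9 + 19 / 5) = 229 / 5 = 45.80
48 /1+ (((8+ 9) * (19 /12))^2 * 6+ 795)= 5190.04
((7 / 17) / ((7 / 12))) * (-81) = -972 / 17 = -57.18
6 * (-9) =-54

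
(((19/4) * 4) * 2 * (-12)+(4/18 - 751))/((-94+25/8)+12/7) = 608216/44937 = 13.53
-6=-6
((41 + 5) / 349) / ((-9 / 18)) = -92 / 349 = -0.26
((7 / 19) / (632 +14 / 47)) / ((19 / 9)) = 329 / 1192022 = 0.00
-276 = -276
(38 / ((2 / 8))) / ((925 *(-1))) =-152 / 925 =-0.16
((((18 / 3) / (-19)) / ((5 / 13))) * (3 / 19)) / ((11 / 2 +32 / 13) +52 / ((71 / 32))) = -431964 / 104619605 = -0.00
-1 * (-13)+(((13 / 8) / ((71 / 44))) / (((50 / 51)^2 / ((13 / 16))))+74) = 498995259 / 5680000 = 87.85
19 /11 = 1.73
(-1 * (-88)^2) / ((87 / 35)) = -271040 / 87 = -3115.40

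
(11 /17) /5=11 /85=0.13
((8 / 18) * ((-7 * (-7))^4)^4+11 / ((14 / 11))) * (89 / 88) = 5504467528431700501185611314705 / 11088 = 496434661655095644046321400.00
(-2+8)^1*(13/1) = 78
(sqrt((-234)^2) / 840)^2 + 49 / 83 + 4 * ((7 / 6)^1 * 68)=1551973529 / 4880400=318.00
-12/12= -1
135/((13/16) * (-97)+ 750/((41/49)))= 88560/536299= 0.17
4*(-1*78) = -312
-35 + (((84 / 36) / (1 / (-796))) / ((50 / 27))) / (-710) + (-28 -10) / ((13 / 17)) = -9608394 / 115375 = -83.28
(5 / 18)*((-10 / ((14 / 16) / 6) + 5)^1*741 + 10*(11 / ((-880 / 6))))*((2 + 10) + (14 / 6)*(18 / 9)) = -54958375 / 252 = -218088.79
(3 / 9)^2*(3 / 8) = 1 / 24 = 0.04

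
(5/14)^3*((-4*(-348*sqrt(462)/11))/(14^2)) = 10875*sqrt(462)/369754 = 0.63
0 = 0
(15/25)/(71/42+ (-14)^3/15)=-14/4229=-0.00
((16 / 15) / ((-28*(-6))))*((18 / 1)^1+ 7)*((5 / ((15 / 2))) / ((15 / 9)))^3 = 16 / 1575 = 0.01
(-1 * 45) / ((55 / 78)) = -702 / 11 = -63.82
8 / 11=0.73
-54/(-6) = 9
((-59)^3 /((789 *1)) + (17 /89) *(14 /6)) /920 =-3041239 /10767220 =-0.28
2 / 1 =2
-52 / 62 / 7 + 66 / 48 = 2179 / 1736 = 1.26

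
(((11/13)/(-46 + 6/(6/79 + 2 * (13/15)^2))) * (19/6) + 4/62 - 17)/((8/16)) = -24327991904/715572039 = -34.00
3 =3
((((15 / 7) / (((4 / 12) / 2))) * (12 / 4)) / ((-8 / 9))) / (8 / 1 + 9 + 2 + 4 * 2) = -45 / 28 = -1.61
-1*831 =-831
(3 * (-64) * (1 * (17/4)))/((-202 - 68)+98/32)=13056/4271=3.06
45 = 45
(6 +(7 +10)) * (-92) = -2116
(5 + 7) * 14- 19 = 149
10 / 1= 10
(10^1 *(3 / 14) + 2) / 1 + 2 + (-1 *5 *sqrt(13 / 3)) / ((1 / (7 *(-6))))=43 / 7 + 70 *sqrt(39)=443.29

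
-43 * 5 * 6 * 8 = -10320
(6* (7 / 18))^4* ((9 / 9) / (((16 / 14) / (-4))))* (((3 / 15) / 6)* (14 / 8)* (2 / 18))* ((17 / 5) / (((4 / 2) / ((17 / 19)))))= -34000561 / 33242400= -1.02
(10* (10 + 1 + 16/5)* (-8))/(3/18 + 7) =-6816/43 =-158.51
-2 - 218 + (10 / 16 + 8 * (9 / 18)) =-1723 / 8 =-215.38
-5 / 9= -0.56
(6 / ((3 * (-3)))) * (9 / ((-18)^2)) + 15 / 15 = 53 / 54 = 0.98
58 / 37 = 1.57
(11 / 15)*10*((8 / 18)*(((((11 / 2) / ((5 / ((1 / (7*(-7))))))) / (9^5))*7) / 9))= -484 / 502211745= -0.00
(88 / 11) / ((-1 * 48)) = -1 / 6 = -0.17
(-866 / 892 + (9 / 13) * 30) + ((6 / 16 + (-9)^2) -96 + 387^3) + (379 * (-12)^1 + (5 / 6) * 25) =4032352292123 / 69576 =57956081.01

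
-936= -936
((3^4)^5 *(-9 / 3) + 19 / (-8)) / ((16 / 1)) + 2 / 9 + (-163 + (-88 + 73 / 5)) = -3765728514319 / 5760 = -653772311.51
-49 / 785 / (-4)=49 / 3140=0.02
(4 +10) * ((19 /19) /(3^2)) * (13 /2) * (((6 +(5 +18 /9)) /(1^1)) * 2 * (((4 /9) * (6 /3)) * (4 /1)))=75712 /81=934.72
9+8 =17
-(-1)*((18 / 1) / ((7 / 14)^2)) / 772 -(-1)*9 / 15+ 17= 17074 / 965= 17.69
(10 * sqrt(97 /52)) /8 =5 * sqrt(1261) /104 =1.71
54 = 54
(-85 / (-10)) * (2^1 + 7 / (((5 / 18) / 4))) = 4369 / 5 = 873.80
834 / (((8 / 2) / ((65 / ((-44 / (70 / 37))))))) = -948675 / 1628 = -582.72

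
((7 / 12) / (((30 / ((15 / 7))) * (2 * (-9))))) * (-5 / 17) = 5 / 7344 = 0.00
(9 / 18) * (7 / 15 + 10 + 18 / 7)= 1369 / 210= 6.52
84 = 84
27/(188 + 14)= 27/202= 0.13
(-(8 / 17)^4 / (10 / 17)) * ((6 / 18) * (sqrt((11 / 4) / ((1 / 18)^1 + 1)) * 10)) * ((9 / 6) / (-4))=768 * sqrt(418) / 93347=0.17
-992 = -992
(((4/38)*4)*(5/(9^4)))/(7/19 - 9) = -10/269001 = -0.00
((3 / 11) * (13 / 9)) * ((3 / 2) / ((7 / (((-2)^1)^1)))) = -13 / 77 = -0.17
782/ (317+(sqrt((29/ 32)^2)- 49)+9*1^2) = 25024/ 8893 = 2.81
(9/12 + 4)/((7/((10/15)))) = 19/42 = 0.45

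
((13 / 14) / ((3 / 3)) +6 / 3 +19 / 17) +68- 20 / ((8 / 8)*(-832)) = 1783883 / 24752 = 72.07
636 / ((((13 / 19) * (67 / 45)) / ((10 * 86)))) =467650800 / 871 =536912.51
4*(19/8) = 19/2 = 9.50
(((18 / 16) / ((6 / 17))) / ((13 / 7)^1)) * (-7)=-2499 / 208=-12.01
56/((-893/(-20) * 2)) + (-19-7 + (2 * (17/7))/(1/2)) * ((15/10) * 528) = -80623264/6251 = -12897.66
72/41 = 1.76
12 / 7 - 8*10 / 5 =-100 / 7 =-14.29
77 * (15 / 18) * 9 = 1155 / 2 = 577.50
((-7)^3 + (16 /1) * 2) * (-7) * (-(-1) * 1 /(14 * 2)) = 311 /4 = 77.75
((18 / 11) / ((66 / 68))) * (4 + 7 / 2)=1530 / 121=12.64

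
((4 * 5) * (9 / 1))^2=32400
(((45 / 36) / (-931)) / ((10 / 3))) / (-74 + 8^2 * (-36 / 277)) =831 / 169829296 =0.00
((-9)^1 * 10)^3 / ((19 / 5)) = -3645000 / 19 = -191842.11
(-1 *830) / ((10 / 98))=-8134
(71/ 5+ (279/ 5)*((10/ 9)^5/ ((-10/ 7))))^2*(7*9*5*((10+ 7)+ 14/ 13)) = 955479161604569/ 62178597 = 15366688.98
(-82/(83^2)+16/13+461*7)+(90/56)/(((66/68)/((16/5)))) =22297978225/6895889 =3233.52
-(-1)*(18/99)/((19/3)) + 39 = 8157/209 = 39.03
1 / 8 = 0.12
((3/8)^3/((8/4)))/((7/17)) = 459/7168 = 0.06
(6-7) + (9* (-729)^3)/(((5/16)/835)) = -9316687919473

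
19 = 19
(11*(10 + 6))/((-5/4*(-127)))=704/635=1.11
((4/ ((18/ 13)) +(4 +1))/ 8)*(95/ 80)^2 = 25631/ 18432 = 1.39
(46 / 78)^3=12167 / 59319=0.21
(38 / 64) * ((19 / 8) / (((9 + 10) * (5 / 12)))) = 57 / 320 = 0.18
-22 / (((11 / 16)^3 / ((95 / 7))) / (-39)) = 30351360 / 847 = 35833.96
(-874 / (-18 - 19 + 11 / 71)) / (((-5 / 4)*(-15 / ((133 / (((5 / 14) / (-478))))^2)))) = 40087217044.44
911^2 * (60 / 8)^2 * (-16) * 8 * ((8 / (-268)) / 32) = 373464450 / 67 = 5574096.27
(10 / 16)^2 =0.39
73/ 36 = 2.03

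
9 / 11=0.82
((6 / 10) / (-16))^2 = 9 / 6400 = 0.00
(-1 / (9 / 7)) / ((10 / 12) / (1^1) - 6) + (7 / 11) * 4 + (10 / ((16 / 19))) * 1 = 119249 / 8184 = 14.57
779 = 779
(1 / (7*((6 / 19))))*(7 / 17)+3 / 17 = 37 / 102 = 0.36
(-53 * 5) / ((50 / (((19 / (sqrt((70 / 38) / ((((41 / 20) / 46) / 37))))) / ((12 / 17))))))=-17119 * sqrt(9281006) / 14296800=-3.65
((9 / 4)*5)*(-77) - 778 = -6577 / 4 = -1644.25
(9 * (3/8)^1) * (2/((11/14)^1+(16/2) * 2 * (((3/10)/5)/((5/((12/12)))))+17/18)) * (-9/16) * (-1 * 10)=9568125/484384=19.75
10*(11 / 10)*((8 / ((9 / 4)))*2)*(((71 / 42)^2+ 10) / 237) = 3991856 / 940653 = 4.24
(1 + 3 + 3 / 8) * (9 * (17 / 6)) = 1785 / 16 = 111.56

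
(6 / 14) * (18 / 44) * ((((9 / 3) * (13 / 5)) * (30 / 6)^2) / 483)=1755 / 24794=0.07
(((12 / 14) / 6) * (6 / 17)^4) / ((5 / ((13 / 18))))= 936 / 2923235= 0.00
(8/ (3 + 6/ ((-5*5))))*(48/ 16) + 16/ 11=2568/ 253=10.15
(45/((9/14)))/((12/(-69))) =-805/2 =-402.50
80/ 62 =1.29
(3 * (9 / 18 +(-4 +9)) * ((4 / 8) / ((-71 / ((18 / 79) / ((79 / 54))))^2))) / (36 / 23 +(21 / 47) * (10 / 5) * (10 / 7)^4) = 240838019037 / 32075893497393523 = 0.00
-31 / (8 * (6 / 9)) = -93 / 16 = -5.81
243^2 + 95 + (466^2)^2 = 47156787480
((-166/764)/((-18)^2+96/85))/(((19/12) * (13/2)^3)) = -28220/18361618639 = -0.00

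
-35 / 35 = -1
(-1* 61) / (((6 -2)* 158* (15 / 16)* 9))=-122 / 10665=-0.01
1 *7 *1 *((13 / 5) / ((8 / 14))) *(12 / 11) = 1911 / 55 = 34.75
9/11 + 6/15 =67/55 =1.22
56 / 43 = 1.30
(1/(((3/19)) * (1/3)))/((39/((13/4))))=19/12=1.58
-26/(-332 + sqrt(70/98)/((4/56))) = sqrt(35)/2117 + 166/2117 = 0.08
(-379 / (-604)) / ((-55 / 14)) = -2653 / 16610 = -0.16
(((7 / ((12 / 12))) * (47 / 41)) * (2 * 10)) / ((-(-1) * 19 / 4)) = 26320 / 779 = 33.79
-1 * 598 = -598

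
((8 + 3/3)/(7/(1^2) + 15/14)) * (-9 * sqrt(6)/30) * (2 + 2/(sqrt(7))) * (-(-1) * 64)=3456 * sqrt(6) * (-7- sqrt(7))/565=-144.52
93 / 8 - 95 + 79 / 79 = -659 / 8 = -82.38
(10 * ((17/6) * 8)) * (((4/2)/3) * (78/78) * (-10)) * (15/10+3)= -6800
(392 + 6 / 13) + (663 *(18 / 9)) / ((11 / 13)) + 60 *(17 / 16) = 1157329 / 572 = 2023.30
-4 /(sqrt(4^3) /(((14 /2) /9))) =-7 /18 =-0.39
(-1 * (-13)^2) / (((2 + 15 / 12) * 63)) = -52 / 63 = -0.83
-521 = -521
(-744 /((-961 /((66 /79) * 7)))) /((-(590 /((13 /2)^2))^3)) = -3344978637 /2011892684000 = -0.00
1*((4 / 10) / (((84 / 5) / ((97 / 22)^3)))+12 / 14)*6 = 185143 / 10648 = 17.39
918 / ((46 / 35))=698.48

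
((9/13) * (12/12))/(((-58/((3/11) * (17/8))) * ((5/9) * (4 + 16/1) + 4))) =-243/530816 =-0.00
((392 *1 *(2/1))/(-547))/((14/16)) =-896/547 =-1.64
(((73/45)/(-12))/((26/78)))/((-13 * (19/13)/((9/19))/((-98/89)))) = -3577/321290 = -0.01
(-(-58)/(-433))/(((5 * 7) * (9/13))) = -754/136395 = -0.01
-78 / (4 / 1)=-39 / 2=-19.50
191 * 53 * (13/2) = 131599/2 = 65799.50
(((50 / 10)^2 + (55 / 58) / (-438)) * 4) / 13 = 635045 / 82563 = 7.69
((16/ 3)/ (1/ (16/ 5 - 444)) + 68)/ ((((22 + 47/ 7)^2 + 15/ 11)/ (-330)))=203032676/ 222573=912.21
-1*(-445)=445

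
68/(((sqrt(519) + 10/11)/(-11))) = 82280/62699 - 90508*sqrt(519)/62699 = -31.57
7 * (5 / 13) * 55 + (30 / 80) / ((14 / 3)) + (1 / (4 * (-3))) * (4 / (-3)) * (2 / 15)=29124707 / 196560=148.17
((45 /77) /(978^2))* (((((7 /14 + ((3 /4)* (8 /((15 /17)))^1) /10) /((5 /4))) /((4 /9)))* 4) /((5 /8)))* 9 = 19116 /255726625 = 0.00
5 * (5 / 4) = 25 / 4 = 6.25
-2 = -2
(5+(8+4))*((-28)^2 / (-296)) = -1666 / 37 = -45.03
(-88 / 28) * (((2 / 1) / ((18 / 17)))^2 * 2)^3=-4248212144 / 3720087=-1141.97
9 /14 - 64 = -887 /14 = -63.36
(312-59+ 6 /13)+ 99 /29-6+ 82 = 125494 /377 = 332.88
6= 6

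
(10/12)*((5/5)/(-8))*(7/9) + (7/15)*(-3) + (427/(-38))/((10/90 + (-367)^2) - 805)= -73242641857/49451435280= -1.48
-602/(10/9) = -2709/5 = -541.80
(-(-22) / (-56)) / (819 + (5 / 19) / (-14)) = -209 / 435698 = -0.00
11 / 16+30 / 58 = 1.20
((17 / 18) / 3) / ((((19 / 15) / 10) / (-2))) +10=860 / 171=5.03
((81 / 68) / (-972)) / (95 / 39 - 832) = 13 / 8800016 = 0.00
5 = 5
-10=-10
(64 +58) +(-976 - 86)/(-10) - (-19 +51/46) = 56601/230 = 246.09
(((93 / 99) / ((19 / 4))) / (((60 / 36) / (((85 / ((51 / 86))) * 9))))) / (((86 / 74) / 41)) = 1128648 / 209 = 5400.23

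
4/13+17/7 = 249/91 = 2.74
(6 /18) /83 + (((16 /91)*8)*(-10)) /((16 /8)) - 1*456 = -10491773 /22659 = -463.03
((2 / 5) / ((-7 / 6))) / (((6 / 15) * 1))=-6 / 7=-0.86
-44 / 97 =-0.45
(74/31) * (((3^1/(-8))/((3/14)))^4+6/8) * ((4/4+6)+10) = 1630997/3968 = 411.04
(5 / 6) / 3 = 0.28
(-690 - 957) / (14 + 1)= -549 / 5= -109.80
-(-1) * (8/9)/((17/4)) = 32/153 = 0.21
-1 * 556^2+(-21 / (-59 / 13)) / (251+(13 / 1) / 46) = -70274955286 / 227327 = -309135.98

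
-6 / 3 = -2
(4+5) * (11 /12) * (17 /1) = 561 /4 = 140.25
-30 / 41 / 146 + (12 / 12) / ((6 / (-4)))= -6031 / 8979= -0.67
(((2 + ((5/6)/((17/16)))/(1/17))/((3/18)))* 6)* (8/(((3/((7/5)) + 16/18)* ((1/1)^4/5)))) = 1391040/191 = 7282.93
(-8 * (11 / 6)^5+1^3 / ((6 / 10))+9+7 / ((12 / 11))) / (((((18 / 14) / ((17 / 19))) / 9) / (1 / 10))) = -8594537 / 92340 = -93.07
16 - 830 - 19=-833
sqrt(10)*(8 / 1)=8*sqrt(10)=25.30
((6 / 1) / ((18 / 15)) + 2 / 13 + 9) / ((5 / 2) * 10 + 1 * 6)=184 / 403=0.46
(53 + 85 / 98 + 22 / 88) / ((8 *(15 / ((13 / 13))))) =10607 / 23520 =0.45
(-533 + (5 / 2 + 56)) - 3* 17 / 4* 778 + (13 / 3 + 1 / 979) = -30514448 / 2937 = -10389.67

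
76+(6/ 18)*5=233/ 3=77.67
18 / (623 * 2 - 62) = 9 / 592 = 0.02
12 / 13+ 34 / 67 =1246 / 871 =1.43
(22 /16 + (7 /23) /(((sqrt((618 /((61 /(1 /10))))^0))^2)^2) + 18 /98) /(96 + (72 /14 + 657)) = 5599 /2278472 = 0.00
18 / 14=9 / 7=1.29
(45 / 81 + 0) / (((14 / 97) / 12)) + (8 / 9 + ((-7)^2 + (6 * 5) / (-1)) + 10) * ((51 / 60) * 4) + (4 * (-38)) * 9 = -384359 / 315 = -1220.19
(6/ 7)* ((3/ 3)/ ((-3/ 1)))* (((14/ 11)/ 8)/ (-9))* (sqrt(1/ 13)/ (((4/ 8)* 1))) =sqrt(13)/ 1287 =0.00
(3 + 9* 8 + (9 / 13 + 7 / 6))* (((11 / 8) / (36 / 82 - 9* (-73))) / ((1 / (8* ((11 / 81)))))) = 5948239 / 34060338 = 0.17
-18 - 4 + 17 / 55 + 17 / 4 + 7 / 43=-163451 / 9460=-17.28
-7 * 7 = -49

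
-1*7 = -7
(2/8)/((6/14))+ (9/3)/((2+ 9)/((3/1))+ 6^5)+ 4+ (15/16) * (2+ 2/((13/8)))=55432933/7281768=7.61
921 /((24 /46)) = 7061 /4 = 1765.25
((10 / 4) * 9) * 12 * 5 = 1350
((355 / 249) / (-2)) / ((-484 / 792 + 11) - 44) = 213 / 10043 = 0.02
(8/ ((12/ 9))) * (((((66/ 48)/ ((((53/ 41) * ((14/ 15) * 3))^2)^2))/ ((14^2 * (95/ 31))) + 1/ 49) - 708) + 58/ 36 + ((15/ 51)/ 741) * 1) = -12687648061890948041243/ 2993634761710564608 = -4238.21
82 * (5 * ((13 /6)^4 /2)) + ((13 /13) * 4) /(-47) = 275180051 /60912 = 4517.67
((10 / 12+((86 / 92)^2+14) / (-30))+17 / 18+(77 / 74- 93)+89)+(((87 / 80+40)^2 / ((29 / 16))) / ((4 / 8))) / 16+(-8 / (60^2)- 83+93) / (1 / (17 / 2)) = 130602421925 / 653894784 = 199.73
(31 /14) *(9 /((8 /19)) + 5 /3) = 2449 /48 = 51.02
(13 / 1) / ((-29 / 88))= -39.45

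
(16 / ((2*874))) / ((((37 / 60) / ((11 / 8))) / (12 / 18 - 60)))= -19580 / 16169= -1.21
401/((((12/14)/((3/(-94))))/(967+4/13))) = -35298025/2444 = -14442.73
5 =5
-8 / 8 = -1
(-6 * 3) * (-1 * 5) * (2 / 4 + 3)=315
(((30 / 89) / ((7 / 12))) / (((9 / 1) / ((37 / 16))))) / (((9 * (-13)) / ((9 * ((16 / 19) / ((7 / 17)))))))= -25160 / 1077167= -0.02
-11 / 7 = -1.57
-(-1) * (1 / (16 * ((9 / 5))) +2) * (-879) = -85849 / 48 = -1788.52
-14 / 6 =-7 / 3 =-2.33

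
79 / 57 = 1.39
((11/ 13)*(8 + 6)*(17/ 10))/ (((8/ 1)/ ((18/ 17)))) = 2.67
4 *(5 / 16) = 5 / 4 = 1.25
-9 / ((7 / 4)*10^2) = -9 / 175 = -0.05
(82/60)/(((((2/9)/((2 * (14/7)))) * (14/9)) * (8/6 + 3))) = 3321/910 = 3.65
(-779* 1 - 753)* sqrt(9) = -4596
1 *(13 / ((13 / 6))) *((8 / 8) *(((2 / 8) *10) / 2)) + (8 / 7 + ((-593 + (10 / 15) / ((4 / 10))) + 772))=7951 / 42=189.31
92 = 92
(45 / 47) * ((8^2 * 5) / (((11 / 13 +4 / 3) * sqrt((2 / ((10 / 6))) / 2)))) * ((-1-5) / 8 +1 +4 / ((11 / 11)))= 9360 * sqrt(15) / 47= 771.30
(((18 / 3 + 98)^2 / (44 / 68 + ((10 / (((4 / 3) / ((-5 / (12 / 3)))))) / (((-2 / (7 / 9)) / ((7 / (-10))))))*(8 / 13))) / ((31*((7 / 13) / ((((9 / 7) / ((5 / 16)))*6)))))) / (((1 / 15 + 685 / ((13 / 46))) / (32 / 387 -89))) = 48041513870598144 / 75607803539779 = 635.40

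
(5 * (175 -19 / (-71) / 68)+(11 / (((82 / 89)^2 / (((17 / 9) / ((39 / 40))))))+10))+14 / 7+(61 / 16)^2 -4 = 168214455556993 / 182314858752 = 922.66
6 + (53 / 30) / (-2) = 307 / 60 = 5.12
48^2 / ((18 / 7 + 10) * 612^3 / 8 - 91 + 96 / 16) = 16128 / 2521429613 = 0.00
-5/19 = -0.26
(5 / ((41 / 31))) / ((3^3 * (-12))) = -155 / 13284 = -0.01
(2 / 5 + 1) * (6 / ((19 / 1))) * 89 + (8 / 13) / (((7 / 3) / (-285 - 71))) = -471522 / 8645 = -54.54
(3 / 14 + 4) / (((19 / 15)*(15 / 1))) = 59 / 266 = 0.22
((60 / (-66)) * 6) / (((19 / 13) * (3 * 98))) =-130 / 10241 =-0.01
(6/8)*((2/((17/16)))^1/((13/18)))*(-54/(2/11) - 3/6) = -7560/13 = -581.54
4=4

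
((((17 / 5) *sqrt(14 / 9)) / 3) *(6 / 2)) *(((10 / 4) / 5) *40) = 68 *sqrt(14) / 3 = 84.81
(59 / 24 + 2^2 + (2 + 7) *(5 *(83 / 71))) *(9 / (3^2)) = 100645 / 1704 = 59.06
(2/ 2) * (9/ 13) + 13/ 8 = 241/ 104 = 2.32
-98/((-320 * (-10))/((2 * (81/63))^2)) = -81/400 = -0.20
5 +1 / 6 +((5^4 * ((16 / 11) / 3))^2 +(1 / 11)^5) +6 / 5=1331092282313 / 14494590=91833.73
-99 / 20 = -4.95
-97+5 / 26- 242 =-8809 / 26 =-338.81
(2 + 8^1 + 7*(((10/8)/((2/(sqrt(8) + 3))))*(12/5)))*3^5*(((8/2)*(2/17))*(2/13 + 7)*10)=37966320*sqrt(2)/221 + 75028680/221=582448.71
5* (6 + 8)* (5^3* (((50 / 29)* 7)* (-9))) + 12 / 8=-55124913 / 58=-950429.53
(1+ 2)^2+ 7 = 16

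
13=13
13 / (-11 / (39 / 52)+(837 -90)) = 3 / 169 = 0.02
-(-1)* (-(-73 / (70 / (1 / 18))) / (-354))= -73 / 446040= -0.00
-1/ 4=-0.25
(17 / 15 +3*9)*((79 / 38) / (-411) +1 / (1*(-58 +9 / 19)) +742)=2672506718609 / 128028555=20874.30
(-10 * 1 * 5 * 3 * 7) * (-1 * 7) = 7350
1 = 1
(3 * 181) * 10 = 5430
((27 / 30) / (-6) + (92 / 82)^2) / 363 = 37277 / 12204060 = 0.00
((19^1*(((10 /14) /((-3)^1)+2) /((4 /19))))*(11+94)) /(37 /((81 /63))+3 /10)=3005325 /5234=574.19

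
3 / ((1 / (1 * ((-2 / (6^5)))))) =-1 / 1296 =-0.00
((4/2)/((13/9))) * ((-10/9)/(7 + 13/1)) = -1/13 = -0.08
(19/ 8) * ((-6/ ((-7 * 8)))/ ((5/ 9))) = 513/ 1120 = 0.46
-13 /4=-3.25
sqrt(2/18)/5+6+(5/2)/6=389/60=6.48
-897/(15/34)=-10166/5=-2033.20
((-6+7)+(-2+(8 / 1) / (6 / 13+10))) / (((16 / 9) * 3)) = -3 / 68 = -0.04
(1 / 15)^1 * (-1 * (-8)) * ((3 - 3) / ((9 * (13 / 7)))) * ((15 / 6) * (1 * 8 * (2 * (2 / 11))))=0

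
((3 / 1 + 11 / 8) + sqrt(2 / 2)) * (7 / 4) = 301 / 32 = 9.41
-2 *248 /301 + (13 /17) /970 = -8175127 /4963490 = -1.65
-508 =-508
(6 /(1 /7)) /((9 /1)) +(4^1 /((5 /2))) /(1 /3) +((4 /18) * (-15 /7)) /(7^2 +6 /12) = 98306 /10395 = 9.46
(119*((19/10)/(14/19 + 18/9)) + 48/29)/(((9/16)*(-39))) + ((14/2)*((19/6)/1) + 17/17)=25572671/1323270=19.33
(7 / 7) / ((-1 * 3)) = -1 / 3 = -0.33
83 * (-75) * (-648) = 4033800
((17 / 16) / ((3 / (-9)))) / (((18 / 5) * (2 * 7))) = -85 / 1344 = -0.06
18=18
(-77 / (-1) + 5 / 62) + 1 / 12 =28705 / 372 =77.16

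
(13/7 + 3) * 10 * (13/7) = 4420/49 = 90.20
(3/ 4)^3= 27/ 64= 0.42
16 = 16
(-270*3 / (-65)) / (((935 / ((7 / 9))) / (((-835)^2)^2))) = 12250292055750 / 2431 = 5039198706.60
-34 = -34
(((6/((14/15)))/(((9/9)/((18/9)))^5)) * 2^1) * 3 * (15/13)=1424.18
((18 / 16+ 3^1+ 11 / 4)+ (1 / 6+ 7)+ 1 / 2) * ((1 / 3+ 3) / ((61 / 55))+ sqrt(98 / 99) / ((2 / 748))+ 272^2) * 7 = 290717 * sqrt(22) / 36+ 16538648273 / 2196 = 7569137.92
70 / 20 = 7 / 2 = 3.50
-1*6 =-6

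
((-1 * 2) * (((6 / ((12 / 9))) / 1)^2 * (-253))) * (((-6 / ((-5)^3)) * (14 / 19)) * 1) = 860706 / 2375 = 362.40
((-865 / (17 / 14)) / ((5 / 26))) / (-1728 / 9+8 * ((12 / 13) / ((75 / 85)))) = 1023295 / 50728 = 20.17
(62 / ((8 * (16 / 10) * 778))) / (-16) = -155 / 398336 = -0.00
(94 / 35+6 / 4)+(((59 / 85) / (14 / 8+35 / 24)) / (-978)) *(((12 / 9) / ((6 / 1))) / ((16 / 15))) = 13396252 / 3200505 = 4.19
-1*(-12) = 12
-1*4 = -4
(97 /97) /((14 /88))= 44 /7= 6.29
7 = 7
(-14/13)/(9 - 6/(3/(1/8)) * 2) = -0.13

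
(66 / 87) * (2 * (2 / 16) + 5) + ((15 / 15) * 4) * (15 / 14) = 3357 / 406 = 8.27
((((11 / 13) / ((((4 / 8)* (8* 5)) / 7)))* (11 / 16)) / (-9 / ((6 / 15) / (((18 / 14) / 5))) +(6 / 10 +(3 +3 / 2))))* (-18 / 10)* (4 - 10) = -53361 / 16640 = -3.21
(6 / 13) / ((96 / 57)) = 57 / 208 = 0.27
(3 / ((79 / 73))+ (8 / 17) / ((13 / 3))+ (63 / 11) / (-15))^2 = 5758012971396 / 922070460025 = 6.24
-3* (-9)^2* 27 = -6561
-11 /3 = -3.67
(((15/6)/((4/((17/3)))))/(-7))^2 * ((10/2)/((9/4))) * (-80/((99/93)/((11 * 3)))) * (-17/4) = 5995.80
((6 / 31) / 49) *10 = 0.04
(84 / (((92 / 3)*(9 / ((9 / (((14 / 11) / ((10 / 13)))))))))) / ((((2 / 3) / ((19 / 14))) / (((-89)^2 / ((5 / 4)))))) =44698203 / 2093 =21356.05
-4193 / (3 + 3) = -4193 / 6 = -698.83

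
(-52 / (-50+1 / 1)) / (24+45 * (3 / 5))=52 / 2499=0.02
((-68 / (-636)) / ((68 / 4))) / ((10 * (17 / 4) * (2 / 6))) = 2 / 4505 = 0.00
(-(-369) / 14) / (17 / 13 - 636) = -4797 / 115514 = -0.04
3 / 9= 1 / 3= 0.33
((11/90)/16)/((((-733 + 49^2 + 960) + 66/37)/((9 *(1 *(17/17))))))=0.00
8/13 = 0.62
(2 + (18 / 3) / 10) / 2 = 13 / 10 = 1.30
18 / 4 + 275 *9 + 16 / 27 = 133925 / 54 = 2480.09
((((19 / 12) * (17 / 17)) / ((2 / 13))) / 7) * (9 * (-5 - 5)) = -3705 / 28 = -132.32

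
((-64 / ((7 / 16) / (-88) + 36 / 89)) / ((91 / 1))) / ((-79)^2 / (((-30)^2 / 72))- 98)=-227840 / 51937431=-0.00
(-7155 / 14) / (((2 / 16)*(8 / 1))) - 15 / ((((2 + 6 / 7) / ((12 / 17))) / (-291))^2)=-1578800457 / 20230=-78042.53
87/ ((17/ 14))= 1218/ 17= 71.65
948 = 948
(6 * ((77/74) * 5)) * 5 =5775/37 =156.08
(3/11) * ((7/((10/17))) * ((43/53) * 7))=107457/5830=18.43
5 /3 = 1.67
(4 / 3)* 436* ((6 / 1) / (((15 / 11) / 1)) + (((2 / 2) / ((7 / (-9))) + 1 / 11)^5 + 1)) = 69985143561776 / 40601762355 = 1723.70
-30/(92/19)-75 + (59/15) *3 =-15961/230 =-69.40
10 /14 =5 /7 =0.71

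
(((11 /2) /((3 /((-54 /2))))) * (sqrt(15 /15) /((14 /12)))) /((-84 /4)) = 99 /49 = 2.02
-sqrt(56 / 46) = -2 * sqrt(161) / 23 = -1.10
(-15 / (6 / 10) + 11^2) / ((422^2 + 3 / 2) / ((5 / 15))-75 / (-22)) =352 / 1958953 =0.00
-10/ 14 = -5/ 7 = -0.71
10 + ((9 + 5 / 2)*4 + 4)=60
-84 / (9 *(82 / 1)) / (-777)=2 / 13653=0.00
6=6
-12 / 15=-4 / 5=-0.80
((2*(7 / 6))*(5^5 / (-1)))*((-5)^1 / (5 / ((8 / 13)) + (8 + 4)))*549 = 22875000 / 23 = 994565.22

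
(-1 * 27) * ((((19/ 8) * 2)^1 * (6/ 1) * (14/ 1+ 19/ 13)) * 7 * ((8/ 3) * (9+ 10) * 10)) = -548561160/ 13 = -42197012.31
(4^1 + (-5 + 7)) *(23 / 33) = 46 / 11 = 4.18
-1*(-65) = 65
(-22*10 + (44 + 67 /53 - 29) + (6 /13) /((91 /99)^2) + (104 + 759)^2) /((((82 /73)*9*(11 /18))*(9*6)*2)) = 1115.90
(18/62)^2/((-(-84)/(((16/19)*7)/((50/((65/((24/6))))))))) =0.00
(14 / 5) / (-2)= -7 / 5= -1.40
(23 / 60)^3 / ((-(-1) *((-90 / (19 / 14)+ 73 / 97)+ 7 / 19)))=-22423781 / 25953264000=-0.00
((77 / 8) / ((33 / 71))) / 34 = 497 / 816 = 0.61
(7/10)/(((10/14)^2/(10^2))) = 137.20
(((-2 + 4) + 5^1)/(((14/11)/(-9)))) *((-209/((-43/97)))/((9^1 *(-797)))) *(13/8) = 2899039/548336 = 5.29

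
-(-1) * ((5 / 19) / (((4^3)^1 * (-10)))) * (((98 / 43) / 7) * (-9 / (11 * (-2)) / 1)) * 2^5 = -63 / 35948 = -0.00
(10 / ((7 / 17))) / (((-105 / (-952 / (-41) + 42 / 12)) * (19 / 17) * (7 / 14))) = -180914 / 16359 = -11.06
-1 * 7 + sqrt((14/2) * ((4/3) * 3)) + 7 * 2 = 2 * sqrt(7) + 7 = 12.29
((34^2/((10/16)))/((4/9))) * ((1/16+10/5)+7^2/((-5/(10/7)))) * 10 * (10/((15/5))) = -1655970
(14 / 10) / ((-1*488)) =-7 / 2440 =-0.00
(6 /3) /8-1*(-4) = 17 /4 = 4.25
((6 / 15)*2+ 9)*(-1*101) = -4949 / 5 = -989.80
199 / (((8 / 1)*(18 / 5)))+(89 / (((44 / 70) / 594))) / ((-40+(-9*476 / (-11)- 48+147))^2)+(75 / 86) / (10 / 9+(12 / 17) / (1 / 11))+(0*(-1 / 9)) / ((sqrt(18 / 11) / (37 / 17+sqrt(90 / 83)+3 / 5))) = 759780795209675 / 102311146847952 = 7.43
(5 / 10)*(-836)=-418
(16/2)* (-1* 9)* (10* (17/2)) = -6120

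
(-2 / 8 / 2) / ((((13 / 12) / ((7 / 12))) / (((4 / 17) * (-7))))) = 49 / 442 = 0.11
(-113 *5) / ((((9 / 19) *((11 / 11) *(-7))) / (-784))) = -1202320 / 9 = -133591.11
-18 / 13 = -1.38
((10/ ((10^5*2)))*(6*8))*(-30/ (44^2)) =-9/ 242000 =-0.00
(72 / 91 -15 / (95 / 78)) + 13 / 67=-1312565 / 115843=-11.33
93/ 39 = 31/ 13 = 2.38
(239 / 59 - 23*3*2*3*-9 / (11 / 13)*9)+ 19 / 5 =128628366 / 3245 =39638.94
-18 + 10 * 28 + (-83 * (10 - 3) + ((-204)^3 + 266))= -8489717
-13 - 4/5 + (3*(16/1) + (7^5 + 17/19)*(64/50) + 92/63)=128975347/5985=21549.77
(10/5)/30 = 1/15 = 0.07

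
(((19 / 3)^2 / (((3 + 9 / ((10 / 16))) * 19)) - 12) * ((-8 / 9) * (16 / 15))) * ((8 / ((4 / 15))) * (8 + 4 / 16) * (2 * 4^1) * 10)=523832320 / 2349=223002.26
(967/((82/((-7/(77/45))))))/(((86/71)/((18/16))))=-27806085/620576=-44.81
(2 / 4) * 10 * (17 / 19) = 85 / 19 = 4.47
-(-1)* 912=912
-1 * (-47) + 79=126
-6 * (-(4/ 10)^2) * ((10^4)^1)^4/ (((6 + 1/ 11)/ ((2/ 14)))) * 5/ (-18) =-88000000000000000/ 1407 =-62544420753375.98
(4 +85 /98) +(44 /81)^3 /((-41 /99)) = 1062992941 /237258882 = 4.48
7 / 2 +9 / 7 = 67 / 14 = 4.79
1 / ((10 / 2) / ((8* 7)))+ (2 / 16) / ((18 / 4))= 2021 / 180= 11.23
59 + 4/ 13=771/ 13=59.31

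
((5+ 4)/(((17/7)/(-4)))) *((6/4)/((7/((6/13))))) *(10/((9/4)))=-1440/221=-6.52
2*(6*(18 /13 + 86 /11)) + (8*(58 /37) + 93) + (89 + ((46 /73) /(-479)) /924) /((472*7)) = 504137065652417 /2333956615536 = 216.00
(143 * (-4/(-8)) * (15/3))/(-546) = -55/84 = -0.65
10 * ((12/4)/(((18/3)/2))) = 10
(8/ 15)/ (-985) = -8/ 14775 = -0.00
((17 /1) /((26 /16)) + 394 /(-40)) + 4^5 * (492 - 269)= 59371679 /260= 228352.61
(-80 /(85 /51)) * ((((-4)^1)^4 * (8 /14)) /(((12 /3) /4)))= -49152 /7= -7021.71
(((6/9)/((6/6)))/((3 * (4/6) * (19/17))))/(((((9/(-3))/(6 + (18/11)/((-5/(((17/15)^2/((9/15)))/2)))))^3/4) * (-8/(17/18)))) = 29264098609709/31110211687500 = 0.94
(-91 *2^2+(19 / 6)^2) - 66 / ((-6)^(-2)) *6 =-14609.97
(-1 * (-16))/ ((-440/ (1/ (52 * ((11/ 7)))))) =-7/ 15730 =-0.00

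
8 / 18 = 4 / 9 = 0.44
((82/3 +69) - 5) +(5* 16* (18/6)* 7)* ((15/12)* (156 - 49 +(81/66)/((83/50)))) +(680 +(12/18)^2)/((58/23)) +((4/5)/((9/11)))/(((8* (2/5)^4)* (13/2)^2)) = 73008668644339/322172136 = 226613.85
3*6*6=108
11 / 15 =0.73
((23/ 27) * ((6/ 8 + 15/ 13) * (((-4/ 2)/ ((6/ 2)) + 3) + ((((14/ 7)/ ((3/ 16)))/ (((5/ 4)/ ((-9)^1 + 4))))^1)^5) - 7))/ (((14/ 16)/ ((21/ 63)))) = -17386027779394/ 199017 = -87359510.89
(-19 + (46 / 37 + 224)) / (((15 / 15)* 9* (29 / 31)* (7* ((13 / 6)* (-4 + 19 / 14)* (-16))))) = 18197 / 476412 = 0.04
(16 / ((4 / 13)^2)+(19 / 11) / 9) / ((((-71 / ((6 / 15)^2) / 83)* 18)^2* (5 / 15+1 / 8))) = 29540032 / 741102615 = 0.04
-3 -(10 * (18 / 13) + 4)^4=-101435.83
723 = 723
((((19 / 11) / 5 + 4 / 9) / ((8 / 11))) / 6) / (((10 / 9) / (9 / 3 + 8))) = 4301 / 2400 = 1.79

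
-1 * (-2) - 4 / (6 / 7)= -8 / 3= -2.67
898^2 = 806404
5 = 5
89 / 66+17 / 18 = 227 / 99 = 2.29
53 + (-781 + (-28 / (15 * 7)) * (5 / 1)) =-2188 / 3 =-729.33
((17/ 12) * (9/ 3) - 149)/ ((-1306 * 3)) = 193/ 5224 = 0.04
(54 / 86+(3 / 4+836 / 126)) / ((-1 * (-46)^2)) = -86827 / 22928976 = -0.00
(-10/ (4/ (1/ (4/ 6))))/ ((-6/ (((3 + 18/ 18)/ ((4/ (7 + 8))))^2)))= 1125/ 8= 140.62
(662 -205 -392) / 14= 65 / 14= 4.64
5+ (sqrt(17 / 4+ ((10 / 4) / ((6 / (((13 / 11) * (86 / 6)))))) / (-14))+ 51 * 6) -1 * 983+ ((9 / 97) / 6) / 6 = -260735 / 388+ sqrt(3198118) / 924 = -670.06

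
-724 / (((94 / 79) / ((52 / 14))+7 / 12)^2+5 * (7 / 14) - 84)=109961826624 / 12254266775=8.97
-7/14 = -1/2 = -0.50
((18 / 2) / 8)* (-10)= -45 / 4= -11.25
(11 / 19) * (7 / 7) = 11 / 19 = 0.58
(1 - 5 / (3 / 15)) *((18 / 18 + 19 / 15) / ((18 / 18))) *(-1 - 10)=598.40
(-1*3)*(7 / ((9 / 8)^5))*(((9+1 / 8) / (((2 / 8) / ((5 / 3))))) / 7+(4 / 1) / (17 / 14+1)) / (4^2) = -13995008 / 1830519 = -7.65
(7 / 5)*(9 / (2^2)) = 63 / 20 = 3.15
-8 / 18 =-4 / 9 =-0.44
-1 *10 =-10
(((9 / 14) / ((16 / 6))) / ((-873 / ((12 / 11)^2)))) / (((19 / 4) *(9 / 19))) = -12 / 82159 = -0.00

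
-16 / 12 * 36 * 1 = -48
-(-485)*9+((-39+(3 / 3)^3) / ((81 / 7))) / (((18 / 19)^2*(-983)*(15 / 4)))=422278685951 / 96741945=4365.00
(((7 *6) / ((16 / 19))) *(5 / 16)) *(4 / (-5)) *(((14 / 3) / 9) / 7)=-133 / 144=-0.92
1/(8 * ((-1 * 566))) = -1/4528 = -0.00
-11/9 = -1.22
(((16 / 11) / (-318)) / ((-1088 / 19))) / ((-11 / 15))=-95 / 872168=-0.00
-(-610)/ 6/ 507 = 305/ 1521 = 0.20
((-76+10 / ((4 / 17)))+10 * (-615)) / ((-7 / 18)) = 111303 / 7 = 15900.43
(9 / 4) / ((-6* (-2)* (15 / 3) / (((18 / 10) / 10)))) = 27 / 4000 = 0.01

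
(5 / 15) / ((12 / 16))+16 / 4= 40 / 9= 4.44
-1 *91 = -91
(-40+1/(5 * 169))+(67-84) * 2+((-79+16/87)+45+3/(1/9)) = -5941108/73515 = -80.81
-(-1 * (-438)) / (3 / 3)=-438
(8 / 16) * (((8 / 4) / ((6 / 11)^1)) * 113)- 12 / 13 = 206.24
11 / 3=3.67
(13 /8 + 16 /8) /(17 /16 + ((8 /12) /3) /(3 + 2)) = 2610 /797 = 3.27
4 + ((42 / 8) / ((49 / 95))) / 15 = 131 / 28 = 4.68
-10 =-10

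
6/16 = 3/8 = 0.38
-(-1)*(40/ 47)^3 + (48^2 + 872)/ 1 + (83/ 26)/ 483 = 4141710456493/ 1303809234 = 3176.62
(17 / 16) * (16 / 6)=17 / 6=2.83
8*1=8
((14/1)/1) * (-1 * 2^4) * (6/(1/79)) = -106176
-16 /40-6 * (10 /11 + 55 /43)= -31996 /2365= -13.53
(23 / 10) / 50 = 23 / 500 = 0.05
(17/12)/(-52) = -17/624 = -0.03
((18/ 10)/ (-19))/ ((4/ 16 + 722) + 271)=-36/ 377435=-0.00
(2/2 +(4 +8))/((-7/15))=-195/7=-27.86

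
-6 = -6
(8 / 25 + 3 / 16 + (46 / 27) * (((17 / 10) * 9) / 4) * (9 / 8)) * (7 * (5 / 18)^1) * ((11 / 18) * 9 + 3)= 746249 / 5760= 129.56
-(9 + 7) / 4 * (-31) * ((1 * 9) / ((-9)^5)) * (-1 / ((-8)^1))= -31 / 13122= -0.00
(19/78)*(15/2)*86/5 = 817/26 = 31.42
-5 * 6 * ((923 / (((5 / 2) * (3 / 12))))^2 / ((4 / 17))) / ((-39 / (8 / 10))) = 142599808 / 25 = 5703992.32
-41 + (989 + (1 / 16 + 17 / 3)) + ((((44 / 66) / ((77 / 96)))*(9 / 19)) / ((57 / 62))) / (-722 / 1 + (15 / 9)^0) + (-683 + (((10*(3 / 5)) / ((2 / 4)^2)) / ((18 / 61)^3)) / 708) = 3752131752133139 / 13792173584112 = 272.05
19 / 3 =6.33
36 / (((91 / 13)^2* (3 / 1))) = 12 / 49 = 0.24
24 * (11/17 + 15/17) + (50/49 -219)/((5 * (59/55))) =-3.93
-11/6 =-1.83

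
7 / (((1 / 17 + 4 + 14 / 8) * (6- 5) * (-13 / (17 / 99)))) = -8092 / 508365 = -0.02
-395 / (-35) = 79 / 7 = 11.29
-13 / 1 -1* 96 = -109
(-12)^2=144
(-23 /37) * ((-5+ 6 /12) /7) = 207 /518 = 0.40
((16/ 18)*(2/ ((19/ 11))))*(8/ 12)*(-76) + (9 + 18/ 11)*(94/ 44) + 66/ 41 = -7451539/ 267894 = -27.82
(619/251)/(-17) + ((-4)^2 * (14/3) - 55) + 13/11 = 2915269/140811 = 20.70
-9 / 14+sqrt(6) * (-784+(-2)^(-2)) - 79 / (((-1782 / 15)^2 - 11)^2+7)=-3135 * sqrt(6) / 4 - 559347029557 / 870094841672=-1920.43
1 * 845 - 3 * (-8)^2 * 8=-691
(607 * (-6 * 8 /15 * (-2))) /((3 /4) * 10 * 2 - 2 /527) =10236448 /39515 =259.05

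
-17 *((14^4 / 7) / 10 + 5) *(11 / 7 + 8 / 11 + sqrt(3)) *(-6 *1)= 282438 *sqrt(3) / 5 + 49991526 / 385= 227687.51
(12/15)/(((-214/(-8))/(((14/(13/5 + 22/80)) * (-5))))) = -1792/2461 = -0.73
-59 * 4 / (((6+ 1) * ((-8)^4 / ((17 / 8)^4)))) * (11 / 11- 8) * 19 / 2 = 93627041 / 8388608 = 11.16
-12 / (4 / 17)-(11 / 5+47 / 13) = -3693 / 65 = -56.82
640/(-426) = -320/213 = -1.50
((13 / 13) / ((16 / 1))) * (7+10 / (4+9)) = 101 / 208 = 0.49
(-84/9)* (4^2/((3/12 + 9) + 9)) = -1792/219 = -8.18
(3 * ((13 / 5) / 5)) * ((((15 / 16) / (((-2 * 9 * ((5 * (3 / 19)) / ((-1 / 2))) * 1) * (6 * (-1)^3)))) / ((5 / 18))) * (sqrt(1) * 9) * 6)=-6669 / 4000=-1.67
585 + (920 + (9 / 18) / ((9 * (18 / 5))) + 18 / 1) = 493457 / 324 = 1523.02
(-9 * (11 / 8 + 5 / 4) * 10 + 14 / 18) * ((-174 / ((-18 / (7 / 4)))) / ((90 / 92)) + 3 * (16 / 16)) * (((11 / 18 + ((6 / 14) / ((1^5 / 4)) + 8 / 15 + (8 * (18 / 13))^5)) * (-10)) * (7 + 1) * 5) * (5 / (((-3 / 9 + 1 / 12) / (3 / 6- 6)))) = 28470728740775451030670 / 812017791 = 35061705613264.64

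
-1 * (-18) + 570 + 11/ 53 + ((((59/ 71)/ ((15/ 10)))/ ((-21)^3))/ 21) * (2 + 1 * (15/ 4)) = 2582814572629/ 4390992018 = 588.21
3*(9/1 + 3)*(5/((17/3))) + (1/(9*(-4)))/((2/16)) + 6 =5744/153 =37.54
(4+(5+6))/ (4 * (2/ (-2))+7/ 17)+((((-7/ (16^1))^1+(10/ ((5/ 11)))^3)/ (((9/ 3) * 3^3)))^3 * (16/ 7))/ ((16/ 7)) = 413725271298509/ 182145024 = 2271405.84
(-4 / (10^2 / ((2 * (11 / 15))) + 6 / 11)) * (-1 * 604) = 35.15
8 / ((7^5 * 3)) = 8 / 50421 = 0.00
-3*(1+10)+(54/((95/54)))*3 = 5613/95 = 59.08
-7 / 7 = -1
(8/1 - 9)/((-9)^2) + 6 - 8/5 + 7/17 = 4.80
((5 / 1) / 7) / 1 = 5 / 7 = 0.71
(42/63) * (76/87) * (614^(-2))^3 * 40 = 95/218509719838984989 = 0.00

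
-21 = -21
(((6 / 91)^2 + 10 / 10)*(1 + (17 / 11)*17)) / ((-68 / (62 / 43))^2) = 599447775 / 48675477851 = 0.01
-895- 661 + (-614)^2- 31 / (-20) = 7508831 / 20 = 375441.55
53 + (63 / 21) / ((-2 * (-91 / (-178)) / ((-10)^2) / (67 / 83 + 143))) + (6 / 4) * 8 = -318200255 / 7553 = -42128.99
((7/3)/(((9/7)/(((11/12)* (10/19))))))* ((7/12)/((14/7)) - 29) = -1856855/73872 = -25.14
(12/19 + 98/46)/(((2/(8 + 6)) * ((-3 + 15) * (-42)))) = -1207/31464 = -0.04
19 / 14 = 1.36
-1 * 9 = -9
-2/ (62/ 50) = -50/ 31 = -1.61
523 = 523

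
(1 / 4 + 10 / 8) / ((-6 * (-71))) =1 / 284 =0.00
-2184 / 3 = -728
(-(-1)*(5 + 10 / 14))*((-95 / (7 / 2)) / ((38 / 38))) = -7600 / 49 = -155.10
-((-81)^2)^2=-43046721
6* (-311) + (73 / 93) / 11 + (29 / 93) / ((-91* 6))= -1042229689 / 558558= -1865.93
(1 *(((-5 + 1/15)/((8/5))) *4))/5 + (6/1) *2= 143/15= 9.53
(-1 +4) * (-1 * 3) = -9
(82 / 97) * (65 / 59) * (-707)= -3768310 / 5723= -658.45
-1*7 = -7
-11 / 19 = -0.58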